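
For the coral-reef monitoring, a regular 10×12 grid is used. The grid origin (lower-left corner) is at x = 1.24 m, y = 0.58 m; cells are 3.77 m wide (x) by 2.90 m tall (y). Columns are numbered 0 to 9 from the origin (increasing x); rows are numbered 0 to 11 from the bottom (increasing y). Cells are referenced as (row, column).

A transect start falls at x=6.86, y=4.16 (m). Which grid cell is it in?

(1, 1)

Column index: ⌊(6.86 − 1.24) / 3.77⌋ = ⌊1.491⌋ = 1
Row offset from origin: ⌊(4.16 − 0.58) / 2.90⌋ = ⌊1.234⌋ = 1 → row 1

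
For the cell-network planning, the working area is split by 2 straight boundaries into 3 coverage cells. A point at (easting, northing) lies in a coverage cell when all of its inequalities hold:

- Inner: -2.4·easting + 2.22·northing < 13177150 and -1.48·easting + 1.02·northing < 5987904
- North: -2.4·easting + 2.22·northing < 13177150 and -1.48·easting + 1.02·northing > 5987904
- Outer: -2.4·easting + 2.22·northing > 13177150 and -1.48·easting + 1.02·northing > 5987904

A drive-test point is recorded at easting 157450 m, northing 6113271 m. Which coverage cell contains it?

Outer

-2.4·157450 + 2.22·6113271 = 13193581.620, which is > 13177150
-1.48·157450 + 1.02·6113271 = 6002510.420, which is > 5987904
This sign pattern matches Outer.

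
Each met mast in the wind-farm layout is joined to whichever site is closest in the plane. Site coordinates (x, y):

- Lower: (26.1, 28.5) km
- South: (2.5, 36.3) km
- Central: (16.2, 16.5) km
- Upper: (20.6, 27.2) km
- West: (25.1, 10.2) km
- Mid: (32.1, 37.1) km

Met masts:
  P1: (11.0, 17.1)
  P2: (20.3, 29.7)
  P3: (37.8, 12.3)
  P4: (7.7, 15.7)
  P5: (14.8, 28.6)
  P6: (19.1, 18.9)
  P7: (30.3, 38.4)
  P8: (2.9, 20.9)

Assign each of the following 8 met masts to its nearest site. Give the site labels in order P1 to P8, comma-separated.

P1 → Central (d²=27.40)
P2 → Upper (d²=6.34)
P3 → West (d²=165.70)
P4 → Central (d²=72.89)
P5 → Upper (d²=35.60)
P6 → Central (d²=14.17)
P7 → Mid (d²=4.93)
P8 → Central (d²=196.25)

Central, Upper, West, Central, Upper, Central, Mid, Central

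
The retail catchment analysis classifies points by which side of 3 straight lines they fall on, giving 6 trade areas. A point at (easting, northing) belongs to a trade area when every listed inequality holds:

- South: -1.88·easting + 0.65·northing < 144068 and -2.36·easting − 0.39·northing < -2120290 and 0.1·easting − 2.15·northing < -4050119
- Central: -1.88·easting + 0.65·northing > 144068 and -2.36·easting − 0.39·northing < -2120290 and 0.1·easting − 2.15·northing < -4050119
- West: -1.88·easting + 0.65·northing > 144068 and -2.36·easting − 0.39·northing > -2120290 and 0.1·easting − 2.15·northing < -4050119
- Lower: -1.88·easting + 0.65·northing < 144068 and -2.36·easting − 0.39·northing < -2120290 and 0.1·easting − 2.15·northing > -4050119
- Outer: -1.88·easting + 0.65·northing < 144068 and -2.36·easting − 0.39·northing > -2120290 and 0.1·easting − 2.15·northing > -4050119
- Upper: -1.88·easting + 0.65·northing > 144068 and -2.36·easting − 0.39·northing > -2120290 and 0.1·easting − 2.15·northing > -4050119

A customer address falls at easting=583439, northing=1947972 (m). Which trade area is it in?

-1.88·583439 + 0.65·1947972 = 169316.480, which is > 144068
-2.36·583439 − 0.39·1947972 = -2136625.120, which is < -2120290
0.1·583439 − 2.15·1947972 = -4129795.900, which is < -4050119
This sign pattern matches Central.

Central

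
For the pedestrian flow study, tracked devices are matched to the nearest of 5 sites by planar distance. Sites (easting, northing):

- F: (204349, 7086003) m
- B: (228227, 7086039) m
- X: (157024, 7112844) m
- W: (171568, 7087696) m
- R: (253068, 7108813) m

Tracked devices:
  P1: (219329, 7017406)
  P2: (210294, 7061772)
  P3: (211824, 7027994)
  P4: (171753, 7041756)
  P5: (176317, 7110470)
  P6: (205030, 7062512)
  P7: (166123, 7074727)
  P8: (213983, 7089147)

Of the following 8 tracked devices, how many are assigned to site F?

P1 → B
P2 → F
P3 → F
P4 → W
P5 → X
P6 → F
P7 → W
P8 → F
4 of the 8 go to F.

4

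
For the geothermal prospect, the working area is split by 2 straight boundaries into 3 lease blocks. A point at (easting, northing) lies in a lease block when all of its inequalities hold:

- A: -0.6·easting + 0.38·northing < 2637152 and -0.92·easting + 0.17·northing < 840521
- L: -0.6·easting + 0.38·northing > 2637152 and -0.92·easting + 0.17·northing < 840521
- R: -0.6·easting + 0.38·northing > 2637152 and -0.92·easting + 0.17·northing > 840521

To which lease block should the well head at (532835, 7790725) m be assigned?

-0.6·532835 + 0.38·7790725 = 2640774.500, which is > 2637152
-0.92·532835 + 0.17·7790725 = 834215.050, which is < 840521
This sign pattern matches L.

L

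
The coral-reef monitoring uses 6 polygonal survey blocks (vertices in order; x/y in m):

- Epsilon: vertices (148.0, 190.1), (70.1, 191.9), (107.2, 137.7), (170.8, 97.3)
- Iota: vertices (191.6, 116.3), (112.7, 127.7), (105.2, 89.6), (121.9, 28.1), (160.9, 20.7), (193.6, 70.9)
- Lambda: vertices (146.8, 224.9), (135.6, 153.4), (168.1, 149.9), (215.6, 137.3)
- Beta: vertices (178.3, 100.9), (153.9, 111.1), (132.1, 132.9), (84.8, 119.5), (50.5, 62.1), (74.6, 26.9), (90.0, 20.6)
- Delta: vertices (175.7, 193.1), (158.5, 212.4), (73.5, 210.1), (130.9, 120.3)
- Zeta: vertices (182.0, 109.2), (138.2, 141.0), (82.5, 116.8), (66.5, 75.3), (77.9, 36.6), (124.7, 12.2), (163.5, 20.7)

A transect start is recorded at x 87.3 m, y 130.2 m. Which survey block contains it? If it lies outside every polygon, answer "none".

Cast a ray rightward from (87.3, 130.2). For each polygon, the edges (by vertex number in listed order) whose endpoints lie on opposite sides of y = 130.2, where each meets that height, and whether that is right or left of the point:
Epsilon: 3–4 at x≈119.01 (right), 4–1 at x≈162.72 (right) → 2 crossings.
Iota: no edge straddles that height → 0 crossings.
Lambda: no edge straddles that height → 0 crossings.
Beta: 2–3 at x≈134.80 (right), 3–4 at x≈122.57 (right) → 2 crossings.
Delta: 3–4 at x≈124.57 (right), 4–1 at x≈136.99 (right) → 2 crossings.
Zeta: 1–2 at x≈153.08 (right), 2–3 at x≈113.34 (right) → 2 crossings.
All counts are even, so the point lies outside every listed polygon.

none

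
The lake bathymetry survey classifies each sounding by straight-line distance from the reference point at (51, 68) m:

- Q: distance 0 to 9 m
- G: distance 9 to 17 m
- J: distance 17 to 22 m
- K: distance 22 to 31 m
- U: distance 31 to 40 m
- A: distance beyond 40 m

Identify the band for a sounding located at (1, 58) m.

Distance = √((1−51)² + (58−68)²) = √(2500.000 + 100.000) = 50.990 m.
40 ≤ 50.990 < ∞ → A.

A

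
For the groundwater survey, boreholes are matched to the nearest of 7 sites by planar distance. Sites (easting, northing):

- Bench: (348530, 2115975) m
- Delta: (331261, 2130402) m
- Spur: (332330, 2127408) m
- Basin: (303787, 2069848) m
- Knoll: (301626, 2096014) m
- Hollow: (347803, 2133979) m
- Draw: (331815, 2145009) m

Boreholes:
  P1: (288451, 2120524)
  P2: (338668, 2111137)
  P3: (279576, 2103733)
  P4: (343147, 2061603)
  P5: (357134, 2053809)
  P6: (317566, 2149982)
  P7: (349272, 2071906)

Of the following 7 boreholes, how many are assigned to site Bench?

2

P1 → Knoll
P2 → Bench
P3 → Knoll
P4 → Basin
P5 → Basin
P6 → Draw
P7 → Bench
2 of the 7 go to Bench.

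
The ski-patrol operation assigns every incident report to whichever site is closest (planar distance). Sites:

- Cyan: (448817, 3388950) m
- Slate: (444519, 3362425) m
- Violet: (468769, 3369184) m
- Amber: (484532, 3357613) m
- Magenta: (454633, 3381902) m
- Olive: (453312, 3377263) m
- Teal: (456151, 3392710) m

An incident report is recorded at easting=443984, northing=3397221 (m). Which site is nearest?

Cyan

Squared distances to each site:
Cyan: 91767330.000; Slate: 1211047841.000; Violet: 1400369594.000; Amber: 3212933968.000; Magenta: 348072962.000; Olive: 485333348.000; Teal: 168385010.000.
Minimum at Cyan.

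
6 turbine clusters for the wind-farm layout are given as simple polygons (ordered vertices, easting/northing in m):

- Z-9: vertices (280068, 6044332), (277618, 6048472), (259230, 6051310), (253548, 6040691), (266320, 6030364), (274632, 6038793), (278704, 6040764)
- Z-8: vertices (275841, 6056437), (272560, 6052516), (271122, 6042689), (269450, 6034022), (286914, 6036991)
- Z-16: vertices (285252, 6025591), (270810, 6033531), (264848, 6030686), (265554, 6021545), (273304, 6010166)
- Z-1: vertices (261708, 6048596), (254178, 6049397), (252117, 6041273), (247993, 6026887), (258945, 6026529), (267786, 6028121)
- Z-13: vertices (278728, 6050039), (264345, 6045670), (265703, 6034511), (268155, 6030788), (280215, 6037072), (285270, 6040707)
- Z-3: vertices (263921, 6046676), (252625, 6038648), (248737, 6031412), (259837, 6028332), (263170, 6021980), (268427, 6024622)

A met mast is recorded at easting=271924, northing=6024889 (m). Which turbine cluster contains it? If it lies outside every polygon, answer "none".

Z-16

Cast a ray rightward from (271924, 6024889). For each polygon, the edges (by vertex number in listed order) whose endpoints lie on opposite sides of northing = 6024889, where each meets that height, and whether that is right or left of the point:
Z-9: no edge straddles that height → 0 crossings.
Z-8: no edge straddles that height → 0 crossings.
Z-16: 3–4 at easting≈265295.7 (left), 5–1 at easting≈284708.2 (right) → 1 crossing.
Z-1: no edge straddles that height → 0 crossings.
Z-13: no edge straddles that height → 0 crossings.
Z-3: 4–5 at easting≈261643.6 (left), 6–1 at easting≈268372.4 (left) → 0 crossings.
Only Z-16 has an odd count, so the point is inside Z-16.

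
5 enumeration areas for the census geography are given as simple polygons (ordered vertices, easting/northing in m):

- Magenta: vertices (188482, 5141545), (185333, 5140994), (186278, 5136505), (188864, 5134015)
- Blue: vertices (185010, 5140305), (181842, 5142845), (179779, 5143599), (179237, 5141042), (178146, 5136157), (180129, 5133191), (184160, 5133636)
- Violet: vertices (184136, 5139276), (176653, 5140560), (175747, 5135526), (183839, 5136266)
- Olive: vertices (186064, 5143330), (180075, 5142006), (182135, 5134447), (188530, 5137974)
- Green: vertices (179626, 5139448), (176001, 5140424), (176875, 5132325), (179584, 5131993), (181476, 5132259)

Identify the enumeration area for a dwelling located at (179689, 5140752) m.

Blue

Cast a ray rightward from (179689, 5140752). For each polygon, the edges (by vertex number in listed order) whose endpoints lie on opposite sides of northing = 5140752, where each meets that height, and whether that is right or left of the point:
Magenta: 2–3 at easting≈185383.9 (right), 4–1 at easting≈188522.2 (right) → 2 crossings.
Blue: 1–2 at easting≈184452.5 (right), 4–5 at easting≈179172.2 (left) → 1 crossing.
Violet: no edge straddles that height → 0 crossings.
Olive: 2–3 at easting≈180416.7 (right), 4–1 at easting≈187251.0 (right) → 2 crossings.
Green: no edge straddles that height → 0 crossings.
Only Blue has an odd count, so the point is inside Blue.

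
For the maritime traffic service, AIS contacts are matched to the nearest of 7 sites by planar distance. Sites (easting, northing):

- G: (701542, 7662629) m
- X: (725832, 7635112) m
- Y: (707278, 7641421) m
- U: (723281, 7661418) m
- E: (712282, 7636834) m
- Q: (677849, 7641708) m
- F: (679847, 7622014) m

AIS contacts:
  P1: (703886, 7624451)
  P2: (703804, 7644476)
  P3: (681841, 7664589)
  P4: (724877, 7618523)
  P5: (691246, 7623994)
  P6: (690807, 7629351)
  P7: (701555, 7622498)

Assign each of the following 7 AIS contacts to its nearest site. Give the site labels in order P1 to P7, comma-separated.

P1 → E (d²=223831505.00)
P2 → Y (d²=21401701.00)
P3 → G (d²=391971001.00)
P4 → X (d²=276106946.00)
P5 → F (d²=133857601.00)
P6 → F (d²=173953169.00)
P7 → E (d²=320589425.00)

E, Y, G, X, F, F, E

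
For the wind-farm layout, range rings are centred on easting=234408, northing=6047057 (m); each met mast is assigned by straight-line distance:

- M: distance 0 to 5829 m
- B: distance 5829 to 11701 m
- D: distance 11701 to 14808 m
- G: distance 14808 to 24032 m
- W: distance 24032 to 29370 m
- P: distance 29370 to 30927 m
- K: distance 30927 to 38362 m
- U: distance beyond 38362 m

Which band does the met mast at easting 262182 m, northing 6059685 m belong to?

Distance = √((262182−234408)² + (6059685−6047057)²) = √(771395076.000 + 159466384.000) = 30510.022 m.
29370 ≤ 30510.022 < 30927 → P.

P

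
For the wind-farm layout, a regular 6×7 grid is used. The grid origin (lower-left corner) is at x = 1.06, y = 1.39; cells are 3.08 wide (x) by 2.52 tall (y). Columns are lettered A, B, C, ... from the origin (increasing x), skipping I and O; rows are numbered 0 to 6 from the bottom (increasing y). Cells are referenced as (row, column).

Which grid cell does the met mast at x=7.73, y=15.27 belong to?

(5, C)

Column index: ⌊(7.73 − 1.06) / 3.08⌋ = ⌊2.166⌋ = 2 → column C
Row offset from origin: ⌊(15.27 − 1.39) / 2.52⌋ = ⌊5.508⌋ = 5 → row 5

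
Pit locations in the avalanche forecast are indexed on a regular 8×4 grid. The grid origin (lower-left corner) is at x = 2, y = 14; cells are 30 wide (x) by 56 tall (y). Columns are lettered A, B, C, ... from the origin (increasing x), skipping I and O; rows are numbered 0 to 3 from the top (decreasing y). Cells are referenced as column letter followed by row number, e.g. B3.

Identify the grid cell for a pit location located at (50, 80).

Column index: ⌊(50 − 2) / 30⌋ = ⌊1.600⌋ = 1 → column B
Row offset from origin: ⌊(80 − 14) / 56⌋ = ⌊1.179⌋ = 1 → row 2 (counted from top)

B2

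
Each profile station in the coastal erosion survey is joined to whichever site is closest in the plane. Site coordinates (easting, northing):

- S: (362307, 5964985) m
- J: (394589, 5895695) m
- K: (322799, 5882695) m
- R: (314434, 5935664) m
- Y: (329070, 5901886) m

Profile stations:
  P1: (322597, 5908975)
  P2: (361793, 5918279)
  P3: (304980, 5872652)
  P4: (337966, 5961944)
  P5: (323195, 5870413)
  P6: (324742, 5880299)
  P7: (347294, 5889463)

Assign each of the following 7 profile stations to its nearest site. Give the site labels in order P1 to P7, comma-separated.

Y, Y, K, S, K, K, Y

P1 → Y (d²=92153650.00)
P2 → Y (d²=1339525178.00)
P3 → K (d²=418378610.00)
P4 → S (d²=601731962.00)
P5 → K (d²=151004340.00)
P6 → K (d²=9516065.00)
P7 → Y (d²=486445105.00)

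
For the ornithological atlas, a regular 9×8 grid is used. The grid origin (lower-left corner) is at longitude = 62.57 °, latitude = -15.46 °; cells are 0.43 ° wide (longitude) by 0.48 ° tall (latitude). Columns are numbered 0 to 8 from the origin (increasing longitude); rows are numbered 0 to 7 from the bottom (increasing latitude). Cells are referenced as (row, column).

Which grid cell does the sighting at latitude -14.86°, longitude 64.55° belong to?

(1, 4)

Column index: ⌊(64.55 − 62.57) / 0.43⌋ = ⌊4.605⌋ = 4
Row offset from origin: ⌊(-14.86 − -15.46) / 0.48⌋ = ⌊1.250⌋ = 1 → row 1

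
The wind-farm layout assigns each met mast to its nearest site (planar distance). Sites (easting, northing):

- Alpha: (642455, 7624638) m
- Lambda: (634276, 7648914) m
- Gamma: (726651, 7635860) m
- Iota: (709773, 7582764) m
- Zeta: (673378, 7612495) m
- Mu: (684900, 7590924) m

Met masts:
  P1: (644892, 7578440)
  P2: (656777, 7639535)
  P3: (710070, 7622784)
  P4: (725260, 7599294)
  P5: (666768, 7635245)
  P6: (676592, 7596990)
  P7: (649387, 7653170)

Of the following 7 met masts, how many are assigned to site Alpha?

1

P1 → Mu
P2 → Alpha
P3 → Gamma
P4 → Iota
P5 → Zeta
P6 → Mu
P7 → Lambda
1 of the 7 goes to Alpha.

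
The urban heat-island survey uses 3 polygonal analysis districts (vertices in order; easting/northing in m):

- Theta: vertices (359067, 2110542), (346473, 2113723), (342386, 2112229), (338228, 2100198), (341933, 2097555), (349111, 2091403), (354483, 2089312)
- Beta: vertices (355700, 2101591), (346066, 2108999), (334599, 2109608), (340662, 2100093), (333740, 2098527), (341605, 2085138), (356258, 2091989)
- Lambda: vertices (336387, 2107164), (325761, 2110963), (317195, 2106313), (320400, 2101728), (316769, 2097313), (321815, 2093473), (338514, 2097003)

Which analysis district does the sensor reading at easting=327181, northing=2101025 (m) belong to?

Cast a ray rightward from (327181, 2101025). For each polygon, the edges (by vertex number in listed order) whose endpoints lie on opposite sides of northing = 2101025, where each meets that height, and whether that is right or left of the point:
Theta: 3–4 at easting≈338513.8 (right), 7–1 at easting≈357012.1 (right) → 2 crossings.
Beta: 3–4 at easting≈340068.1 (right), 7–1 at easting≈355732.9 (right) → 2 crossings.
Lambda: 4–5 at easting≈319821.8 (left), 7–1 at easting≈337672.1 (right) → 1 crossing.
Only Lambda has an odd count, so the point is inside Lambda.

Lambda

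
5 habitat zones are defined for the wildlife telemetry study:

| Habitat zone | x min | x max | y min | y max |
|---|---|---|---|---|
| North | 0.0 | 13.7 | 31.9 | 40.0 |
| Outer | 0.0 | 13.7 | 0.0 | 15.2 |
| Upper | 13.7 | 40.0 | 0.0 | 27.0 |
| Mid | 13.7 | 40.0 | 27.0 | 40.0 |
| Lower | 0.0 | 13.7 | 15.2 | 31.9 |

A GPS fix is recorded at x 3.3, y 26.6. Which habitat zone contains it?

The point has x = 3.3 and y = 26.6.
Only Lower satisfies 0.0 ≤ x ≤ 13.7 and 15.2 ≤ y ≤ 31.9.

Lower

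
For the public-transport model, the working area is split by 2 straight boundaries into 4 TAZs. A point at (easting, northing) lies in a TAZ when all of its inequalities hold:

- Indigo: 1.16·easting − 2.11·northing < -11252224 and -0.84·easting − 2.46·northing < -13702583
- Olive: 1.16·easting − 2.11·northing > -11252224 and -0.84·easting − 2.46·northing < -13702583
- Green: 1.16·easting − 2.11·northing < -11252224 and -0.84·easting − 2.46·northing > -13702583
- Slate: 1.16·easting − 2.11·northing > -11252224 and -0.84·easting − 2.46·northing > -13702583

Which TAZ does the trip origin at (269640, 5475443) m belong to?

1.16·269640 − 2.11·5475443 = -11240402.330, which is > -11252224
-0.84·269640 − 2.46·5475443 = -13696087.380, which is > -13702583
This sign pattern matches Slate.

Slate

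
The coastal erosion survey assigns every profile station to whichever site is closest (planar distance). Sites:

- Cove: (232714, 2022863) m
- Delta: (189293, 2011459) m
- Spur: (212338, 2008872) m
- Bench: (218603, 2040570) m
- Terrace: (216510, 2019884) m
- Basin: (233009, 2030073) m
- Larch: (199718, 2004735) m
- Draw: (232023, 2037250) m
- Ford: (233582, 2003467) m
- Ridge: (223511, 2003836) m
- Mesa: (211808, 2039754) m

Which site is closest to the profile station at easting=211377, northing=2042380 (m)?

Squared distances to each site:
Cove: 836180858.000; Delta: 1443811297.000; Spur: 1123709585.000; Bench: 55491176.000; Terrace: 532417705.000; Basin: 619405673.000; Larch: 1553078306.000; Draw: 452574216.000; Ford: 2007283594.000; Ridge: 1632873892.000; Mesa: 7081637.000.
Minimum at Mesa.

Mesa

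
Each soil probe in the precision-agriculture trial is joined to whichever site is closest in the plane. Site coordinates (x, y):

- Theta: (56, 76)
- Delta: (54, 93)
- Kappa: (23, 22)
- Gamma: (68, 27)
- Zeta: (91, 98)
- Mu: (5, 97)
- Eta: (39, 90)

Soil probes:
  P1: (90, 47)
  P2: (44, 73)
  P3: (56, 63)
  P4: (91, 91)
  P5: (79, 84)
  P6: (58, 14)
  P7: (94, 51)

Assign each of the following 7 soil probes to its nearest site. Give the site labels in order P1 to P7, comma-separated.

Gamma, Theta, Theta, Zeta, Zeta, Gamma, Gamma

P1 → Gamma (d²=884.00)
P2 → Theta (d²=153.00)
P3 → Theta (d²=169.00)
P4 → Zeta (d²=49.00)
P5 → Zeta (d²=340.00)
P6 → Gamma (d²=269.00)
P7 → Gamma (d²=1252.00)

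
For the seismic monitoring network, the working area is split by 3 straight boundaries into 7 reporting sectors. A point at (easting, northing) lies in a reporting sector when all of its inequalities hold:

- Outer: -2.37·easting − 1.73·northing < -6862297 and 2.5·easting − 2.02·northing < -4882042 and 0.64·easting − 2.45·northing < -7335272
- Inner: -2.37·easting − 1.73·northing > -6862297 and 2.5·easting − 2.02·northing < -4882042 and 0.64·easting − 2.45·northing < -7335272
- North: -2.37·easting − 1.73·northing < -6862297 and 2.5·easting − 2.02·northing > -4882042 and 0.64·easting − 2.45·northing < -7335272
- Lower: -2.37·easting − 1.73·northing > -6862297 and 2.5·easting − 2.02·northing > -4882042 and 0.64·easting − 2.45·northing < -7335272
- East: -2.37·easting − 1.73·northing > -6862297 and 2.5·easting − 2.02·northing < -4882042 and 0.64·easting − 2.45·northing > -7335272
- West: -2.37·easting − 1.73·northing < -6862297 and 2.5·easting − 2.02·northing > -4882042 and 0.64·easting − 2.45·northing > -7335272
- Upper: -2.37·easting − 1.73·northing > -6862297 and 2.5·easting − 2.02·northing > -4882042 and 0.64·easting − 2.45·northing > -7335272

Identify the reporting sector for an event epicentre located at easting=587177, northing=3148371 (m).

-2.37·587177 − 1.73·3148371 = -6838291.320, which is > -6862297
2.5·587177 − 2.02·3148371 = -4891766.920, which is < -4882042
0.64·587177 − 2.45·3148371 = -7337715.670, which is < -7335272
This sign pattern matches Inner.

Inner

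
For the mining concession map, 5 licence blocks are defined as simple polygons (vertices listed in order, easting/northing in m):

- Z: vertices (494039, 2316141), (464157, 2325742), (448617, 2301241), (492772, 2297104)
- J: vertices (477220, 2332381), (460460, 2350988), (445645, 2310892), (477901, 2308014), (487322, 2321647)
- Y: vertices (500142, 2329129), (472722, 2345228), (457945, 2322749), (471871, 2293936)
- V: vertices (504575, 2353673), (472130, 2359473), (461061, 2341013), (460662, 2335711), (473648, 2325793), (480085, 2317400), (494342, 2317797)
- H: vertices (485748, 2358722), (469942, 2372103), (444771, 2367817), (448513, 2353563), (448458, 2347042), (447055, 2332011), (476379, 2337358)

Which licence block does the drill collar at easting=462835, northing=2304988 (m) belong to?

Z

Cast a ray rightward from (462835, 2304988). For each polygon, the edges (by vertex number in listed order) whose endpoints lie on opposite sides of northing = 2304988, where each meets that height, and whether that is right or left of the point:
Z: 2–3 at easting≈450993.6 (left), 4–1 at easting≈493296.7 (right) → 1 crossing.
J: no edge straddles that height → 0 crossings.
Y: 3–4 at easting≈466529.3 (right), 4–1 at easting≈480749.2 (right) → 2 crossings.
V: no edge straddles that height → 0 crossings.
H: no edge straddles that height → 0 crossings.
Only Z has an odd count, so the point is inside Z.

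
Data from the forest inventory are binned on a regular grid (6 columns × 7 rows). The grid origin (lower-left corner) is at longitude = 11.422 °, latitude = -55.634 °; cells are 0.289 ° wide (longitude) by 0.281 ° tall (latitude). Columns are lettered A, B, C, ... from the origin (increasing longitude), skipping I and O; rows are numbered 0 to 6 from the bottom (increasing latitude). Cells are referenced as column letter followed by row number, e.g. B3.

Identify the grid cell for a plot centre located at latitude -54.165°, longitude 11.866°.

B5

Column index: ⌊(11.866 − 11.422) / 0.289⌋ = ⌊1.536⌋ = 1 → column B
Row offset from origin: ⌊(-54.165 − -55.634) / 0.281⌋ = ⌊5.228⌋ = 5 → row 5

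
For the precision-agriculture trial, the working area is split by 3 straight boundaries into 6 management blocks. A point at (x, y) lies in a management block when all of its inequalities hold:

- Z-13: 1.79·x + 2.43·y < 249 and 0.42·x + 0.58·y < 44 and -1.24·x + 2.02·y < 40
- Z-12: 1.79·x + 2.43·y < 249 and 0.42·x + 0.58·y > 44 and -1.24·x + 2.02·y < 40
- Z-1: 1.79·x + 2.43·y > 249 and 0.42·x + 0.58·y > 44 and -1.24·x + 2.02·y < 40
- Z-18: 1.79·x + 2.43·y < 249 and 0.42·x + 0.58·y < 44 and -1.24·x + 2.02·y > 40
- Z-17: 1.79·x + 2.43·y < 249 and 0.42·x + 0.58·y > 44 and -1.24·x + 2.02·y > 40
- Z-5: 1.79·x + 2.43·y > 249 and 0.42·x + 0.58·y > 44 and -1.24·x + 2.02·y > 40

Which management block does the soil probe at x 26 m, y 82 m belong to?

Z-17

1.79·26 + 2.43·82 = 245.800, which is < 249
0.42·26 + 0.58·82 = 58.480, which is > 44
-1.24·26 + 2.02·82 = 133.400, which is > 40
This sign pattern matches Z-17.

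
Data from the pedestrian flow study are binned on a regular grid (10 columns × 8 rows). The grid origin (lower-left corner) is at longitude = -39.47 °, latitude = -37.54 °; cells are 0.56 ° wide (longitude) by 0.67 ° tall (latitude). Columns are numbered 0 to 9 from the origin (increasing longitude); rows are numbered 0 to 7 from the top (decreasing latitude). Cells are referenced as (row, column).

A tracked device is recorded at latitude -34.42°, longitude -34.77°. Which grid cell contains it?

Column index: ⌊(-34.77 − -39.47) / 0.56⌋ = ⌊8.393⌋ = 8
Row offset from origin: ⌊(-34.42 − -37.54) / 0.67⌋ = ⌊4.657⌋ = 4 → row 3 (counted from top)

(3, 8)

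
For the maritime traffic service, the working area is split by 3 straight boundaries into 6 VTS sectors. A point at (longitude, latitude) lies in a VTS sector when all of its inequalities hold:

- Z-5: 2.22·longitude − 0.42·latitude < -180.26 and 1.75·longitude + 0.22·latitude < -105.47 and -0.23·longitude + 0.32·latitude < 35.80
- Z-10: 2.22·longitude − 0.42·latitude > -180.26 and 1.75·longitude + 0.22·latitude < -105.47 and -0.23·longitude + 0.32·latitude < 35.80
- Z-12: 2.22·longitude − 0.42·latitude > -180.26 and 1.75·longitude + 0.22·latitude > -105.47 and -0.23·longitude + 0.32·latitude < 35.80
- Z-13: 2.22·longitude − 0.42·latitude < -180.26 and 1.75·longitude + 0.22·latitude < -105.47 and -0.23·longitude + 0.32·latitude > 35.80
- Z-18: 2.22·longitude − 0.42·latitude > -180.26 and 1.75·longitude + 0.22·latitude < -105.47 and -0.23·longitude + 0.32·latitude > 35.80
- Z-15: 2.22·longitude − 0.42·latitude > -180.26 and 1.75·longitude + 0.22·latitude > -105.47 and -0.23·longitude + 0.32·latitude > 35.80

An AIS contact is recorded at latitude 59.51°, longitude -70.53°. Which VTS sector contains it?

Z-5

2.22·-70.53 − 0.42·59.51 = -181.571, which is < -180.26
1.75·-70.53 + 0.22·59.51 = -110.335, which is < -105.47
-0.23·-70.53 + 0.32·59.51 = 35.265, which is < 35.80
This sign pattern matches Z-5.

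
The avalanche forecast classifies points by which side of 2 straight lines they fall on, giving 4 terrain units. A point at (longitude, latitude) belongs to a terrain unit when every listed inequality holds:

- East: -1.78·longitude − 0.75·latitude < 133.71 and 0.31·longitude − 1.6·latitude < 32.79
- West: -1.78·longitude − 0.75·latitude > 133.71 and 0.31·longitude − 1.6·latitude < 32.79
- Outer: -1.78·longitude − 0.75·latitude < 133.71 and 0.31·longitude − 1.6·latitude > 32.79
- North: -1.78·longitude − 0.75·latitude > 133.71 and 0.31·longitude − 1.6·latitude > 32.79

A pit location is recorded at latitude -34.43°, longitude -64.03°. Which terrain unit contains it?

North

-1.78·-64.03 − 0.75·-34.43 = 139.796, which is > 133.71
0.31·-64.03 − 1.6·-34.43 = 35.239, which is > 32.79
This sign pattern matches North.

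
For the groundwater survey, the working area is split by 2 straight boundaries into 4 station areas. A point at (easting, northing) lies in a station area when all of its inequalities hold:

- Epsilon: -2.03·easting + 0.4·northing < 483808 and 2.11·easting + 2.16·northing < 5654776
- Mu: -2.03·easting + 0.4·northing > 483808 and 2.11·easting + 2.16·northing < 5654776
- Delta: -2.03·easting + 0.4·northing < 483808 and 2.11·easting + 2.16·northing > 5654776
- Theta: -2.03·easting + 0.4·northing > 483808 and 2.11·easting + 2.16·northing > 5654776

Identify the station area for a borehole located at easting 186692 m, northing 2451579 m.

Theta

-2.03·186692 + 0.4·2451579 = 601646.840, which is > 483808
2.11·186692 + 2.16·2451579 = 5689330.760, which is > 5654776
This sign pattern matches Theta.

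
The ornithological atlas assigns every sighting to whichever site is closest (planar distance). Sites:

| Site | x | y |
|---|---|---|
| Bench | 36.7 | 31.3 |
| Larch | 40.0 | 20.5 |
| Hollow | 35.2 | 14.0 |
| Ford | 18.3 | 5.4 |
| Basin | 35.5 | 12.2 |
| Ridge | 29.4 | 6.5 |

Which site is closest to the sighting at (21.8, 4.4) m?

Squared distances to each site:
Bench: 945.620; Larch: 590.450; Hollow: 271.720; Ford: 13.250; Basin: 248.530; Ridge: 62.170.
Minimum at Ford.

Ford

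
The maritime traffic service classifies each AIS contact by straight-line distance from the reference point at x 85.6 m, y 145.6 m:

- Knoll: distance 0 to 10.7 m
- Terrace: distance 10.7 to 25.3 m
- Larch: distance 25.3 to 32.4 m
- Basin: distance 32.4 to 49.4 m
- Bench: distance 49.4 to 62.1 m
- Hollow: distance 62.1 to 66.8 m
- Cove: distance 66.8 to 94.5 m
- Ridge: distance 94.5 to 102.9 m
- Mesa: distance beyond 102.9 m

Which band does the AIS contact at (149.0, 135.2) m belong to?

Hollow

Distance = √((149.0−85.6)² + (135.2−145.6)²) = √(4019.560 + 108.160) = 64.247 m.
62.1 ≤ 64.247 < 66.8 → Hollow.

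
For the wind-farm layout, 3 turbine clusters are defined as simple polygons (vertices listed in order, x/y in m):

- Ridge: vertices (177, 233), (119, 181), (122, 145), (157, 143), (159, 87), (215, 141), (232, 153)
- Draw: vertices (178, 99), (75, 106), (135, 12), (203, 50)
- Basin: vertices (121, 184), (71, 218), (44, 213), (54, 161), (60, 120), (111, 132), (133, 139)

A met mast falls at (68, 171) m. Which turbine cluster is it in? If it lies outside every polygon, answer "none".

Cast a ray rightward from (68, 171). For each polygon, the edges (by vertex number in listed order) whose endpoints lie on opposite sides of y = 171, where each meets that height, and whether that is right or left of the point:
Ridge: 2–3 at x≈119.8 (right), 7–1 at x≈219.6 (right) → 2 crossings.
Draw: no edge straddles that height → 0 crossings.
Basin: 3–4 at x≈52.1 (left), 7–1 at x≈124.5 (right) → 1 crossing.
Only Basin has an odd count, so the point is inside Basin.

Basin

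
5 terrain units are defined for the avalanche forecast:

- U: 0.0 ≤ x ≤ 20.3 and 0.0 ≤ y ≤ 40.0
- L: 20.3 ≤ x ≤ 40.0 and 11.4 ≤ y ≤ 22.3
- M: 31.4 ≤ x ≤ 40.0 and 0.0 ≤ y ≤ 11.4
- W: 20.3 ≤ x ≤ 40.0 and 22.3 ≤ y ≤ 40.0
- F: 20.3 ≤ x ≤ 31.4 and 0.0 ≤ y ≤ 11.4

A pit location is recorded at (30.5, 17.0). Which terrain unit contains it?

The point has x = 30.5 and y = 17.0.
Only L satisfies 20.3 ≤ x ≤ 40.0 and 11.4 ≤ y ≤ 22.3.

L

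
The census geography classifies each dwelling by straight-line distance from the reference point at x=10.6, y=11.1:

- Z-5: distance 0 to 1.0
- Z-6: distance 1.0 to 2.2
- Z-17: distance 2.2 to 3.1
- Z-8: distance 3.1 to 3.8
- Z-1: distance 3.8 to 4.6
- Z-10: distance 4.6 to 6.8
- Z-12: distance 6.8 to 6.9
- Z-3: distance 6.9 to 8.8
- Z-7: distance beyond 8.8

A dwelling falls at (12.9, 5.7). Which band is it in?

Distance = √((12.9−10.6)² + (5.7−11.1)²) = √(5.290 + 29.160) = 5.869.
4.6 ≤ 5.869 < 6.8 → Z-10.

Z-10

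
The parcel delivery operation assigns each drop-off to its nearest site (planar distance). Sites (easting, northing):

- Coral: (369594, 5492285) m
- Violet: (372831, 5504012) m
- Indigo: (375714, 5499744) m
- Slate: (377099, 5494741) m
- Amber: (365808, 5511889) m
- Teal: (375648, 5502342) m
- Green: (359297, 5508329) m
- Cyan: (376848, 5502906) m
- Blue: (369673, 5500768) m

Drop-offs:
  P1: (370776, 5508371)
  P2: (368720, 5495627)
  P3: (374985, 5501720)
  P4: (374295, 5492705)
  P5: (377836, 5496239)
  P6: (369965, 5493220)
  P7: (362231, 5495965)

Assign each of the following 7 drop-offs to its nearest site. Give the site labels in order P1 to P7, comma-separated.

P1 → Violet (d²=23223906.00)
P2 → Coral (d²=11932840.00)
P3 → Teal (d²=826453.00)
P4 → Slate (d²=12007712.00)
P5 → Slate (d²=2787173.00)
P6 → Coral (d²=1011866.00)
P7 → Coral (d²=67756169.00)

Violet, Coral, Teal, Slate, Slate, Coral, Coral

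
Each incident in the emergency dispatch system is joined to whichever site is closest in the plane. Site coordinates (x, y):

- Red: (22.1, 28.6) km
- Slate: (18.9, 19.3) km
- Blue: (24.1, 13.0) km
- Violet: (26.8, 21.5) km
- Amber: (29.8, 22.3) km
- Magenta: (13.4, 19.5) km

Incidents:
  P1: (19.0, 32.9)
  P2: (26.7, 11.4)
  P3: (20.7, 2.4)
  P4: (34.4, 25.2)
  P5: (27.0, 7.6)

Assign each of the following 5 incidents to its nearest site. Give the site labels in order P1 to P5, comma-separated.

Red, Blue, Blue, Amber, Blue

P1 → Red (d²=28.10)
P2 → Blue (d²=9.32)
P3 → Blue (d²=123.92)
P4 → Amber (d²=29.57)
P5 → Blue (d²=37.57)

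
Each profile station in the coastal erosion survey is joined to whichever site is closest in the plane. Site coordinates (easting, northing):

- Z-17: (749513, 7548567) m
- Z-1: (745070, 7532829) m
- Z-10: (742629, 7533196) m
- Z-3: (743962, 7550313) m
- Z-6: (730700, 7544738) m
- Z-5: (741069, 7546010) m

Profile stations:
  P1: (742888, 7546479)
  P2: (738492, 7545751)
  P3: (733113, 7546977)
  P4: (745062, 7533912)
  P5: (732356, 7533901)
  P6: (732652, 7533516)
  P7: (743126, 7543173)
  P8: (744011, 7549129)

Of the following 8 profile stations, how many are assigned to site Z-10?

P1 → Z-5
P2 → Z-5
P3 → Z-6
P4 → Z-1
P5 → Z-10
P6 → Z-10
P7 → Z-5
P8 → Z-3
2 of the 8 go to Z-10.

2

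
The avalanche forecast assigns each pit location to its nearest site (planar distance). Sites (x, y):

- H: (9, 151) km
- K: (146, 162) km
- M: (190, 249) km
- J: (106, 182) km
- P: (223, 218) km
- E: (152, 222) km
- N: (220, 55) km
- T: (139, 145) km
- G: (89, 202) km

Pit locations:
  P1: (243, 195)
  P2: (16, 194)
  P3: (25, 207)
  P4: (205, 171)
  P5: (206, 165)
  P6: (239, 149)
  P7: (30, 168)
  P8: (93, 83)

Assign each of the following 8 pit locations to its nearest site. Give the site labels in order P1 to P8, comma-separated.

P1 → P (d²=929.00)
P2 → H (d²=1898.00)
P3 → H (d²=3392.00)
P4 → P (d²=2533.00)
P5 → P (d²=3098.00)
P6 → P (d²=5017.00)
P7 → H (d²=730.00)
P8 → T (d²=5960.00)

P, H, H, P, P, P, H, T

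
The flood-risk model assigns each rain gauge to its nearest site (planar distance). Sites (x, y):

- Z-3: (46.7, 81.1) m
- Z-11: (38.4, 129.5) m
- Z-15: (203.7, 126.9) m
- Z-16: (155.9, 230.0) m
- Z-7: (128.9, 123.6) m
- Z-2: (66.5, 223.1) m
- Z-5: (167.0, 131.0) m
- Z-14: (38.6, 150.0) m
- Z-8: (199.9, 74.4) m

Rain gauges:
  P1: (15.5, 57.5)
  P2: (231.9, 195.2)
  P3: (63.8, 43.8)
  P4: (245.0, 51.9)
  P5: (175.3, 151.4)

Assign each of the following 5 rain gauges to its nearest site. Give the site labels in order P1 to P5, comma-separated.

P1 → Z-3 (d²=1530.40)
P2 → Z-15 (d²=5460.13)
P3 → Z-3 (d²=1683.70)
P4 → Z-8 (d²=2540.26)
P5 → Z-5 (d²=485.05)

Z-3, Z-15, Z-3, Z-8, Z-5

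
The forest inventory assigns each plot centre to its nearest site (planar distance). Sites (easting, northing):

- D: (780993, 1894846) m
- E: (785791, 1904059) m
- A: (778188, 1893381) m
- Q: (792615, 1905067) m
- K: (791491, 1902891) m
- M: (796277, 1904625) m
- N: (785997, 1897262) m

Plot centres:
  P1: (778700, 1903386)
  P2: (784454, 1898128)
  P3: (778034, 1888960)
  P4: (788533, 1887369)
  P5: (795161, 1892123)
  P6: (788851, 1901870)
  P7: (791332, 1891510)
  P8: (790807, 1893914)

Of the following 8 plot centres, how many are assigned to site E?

P1 → E
P2 → N
P3 → A
P4 → N
P5 → N
P6 → K
P7 → N
P8 → N
1 of the 8 goes to E.

1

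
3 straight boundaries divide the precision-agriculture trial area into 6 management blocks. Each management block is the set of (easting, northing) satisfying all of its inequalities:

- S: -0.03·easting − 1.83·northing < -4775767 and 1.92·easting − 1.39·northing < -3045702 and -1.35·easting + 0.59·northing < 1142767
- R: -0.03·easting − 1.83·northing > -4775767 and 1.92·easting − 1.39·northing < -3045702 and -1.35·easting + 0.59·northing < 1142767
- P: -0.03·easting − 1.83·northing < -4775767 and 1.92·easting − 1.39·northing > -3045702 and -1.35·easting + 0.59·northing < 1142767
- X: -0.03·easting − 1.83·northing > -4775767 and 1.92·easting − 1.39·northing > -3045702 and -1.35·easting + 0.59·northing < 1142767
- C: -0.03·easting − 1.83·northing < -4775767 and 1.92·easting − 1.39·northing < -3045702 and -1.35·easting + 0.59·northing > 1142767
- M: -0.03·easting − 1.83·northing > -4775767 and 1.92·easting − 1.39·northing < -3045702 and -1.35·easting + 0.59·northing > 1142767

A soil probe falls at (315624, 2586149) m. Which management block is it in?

-0.03·315624 − 1.83·2586149 = -4742121.390, which is > -4775767
1.92·315624 − 1.39·2586149 = -2988749.030, which is > -3045702
-1.35·315624 + 0.59·2586149 = 1099735.510, which is < 1142767
This sign pattern matches X.

X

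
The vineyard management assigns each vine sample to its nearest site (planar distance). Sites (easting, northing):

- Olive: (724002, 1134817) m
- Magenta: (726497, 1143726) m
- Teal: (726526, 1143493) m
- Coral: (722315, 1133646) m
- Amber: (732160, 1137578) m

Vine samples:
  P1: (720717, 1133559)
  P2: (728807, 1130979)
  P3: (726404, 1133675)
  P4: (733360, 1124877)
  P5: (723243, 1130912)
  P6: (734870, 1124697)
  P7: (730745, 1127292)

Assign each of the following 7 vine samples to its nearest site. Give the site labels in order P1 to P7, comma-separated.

P1 → Coral (d²=2561173.00)
P2 → Olive (d²=37818269.00)
P3 → Olive (d²=7073768.00)
P4 → Amber (d²=162755401.00)
P5 → Coral (d²=8335940.00)
P6 → Amber (d²=173264261.00)
P7 → Olive (d²=102093674.00)

Coral, Olive, Olive, Amber, Coral, Amber, Olive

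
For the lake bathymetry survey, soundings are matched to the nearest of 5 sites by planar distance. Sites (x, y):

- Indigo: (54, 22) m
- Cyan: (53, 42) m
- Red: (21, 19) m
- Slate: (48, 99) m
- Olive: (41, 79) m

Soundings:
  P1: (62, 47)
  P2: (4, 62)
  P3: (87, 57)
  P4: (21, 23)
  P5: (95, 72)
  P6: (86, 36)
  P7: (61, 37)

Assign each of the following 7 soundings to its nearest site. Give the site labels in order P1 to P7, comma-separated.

P1 → Cyan (d²=106.00)
P2 → Olive (d²=1658.00)
P3 → Cyan (d²=1381.00)
P4 → Red (d²=16.00)
P5 → Cyan (d²=2664.00)
P6 → Cyan (d²=1125.00)
P7 → Cyan (d²=89.00)

Cyan, Olive, Cyan, Red, Cyan, Cyan, Cyan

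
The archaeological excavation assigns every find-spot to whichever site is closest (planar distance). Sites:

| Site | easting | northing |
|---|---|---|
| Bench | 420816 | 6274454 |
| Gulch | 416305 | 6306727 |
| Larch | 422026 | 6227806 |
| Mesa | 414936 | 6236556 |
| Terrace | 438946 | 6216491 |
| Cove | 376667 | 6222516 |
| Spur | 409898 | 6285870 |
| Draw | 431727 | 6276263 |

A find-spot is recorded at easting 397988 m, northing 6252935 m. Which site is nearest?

Mesa

Squared distances to each site:
Bench: 984184945.000; Gulch: 3229091753.000; Larch: 1209292085.000; Mesa: 555506345.000; Terrace: 3005722900.000; Cove: 1379900602.000; Spur: 1226562325.000; Draw: 1682515705.000.
Minimum at Mesa.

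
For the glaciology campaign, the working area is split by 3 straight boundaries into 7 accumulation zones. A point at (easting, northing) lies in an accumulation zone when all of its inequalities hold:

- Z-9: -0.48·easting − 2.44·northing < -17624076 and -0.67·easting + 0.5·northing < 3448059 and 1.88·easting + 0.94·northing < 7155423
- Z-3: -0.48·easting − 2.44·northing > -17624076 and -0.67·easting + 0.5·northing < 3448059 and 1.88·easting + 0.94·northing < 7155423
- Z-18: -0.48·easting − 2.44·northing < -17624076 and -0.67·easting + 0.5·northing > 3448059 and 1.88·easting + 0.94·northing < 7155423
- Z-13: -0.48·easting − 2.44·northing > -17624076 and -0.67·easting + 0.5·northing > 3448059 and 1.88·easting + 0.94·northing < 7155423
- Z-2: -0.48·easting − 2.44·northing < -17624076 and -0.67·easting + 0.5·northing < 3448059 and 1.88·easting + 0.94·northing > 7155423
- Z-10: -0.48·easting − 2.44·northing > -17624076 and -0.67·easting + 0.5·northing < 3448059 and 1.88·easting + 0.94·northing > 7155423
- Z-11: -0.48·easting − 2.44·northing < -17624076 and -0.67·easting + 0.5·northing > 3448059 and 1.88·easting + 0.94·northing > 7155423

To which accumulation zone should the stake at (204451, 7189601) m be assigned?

Z-18

-0.48·204451 − 2.44·7189601 = -17640762.920, which is < -17624076
-0.67·204451 + 0.5·7189601 = 3457818.330, which is > 3448059
1.88·204451 + 0.94·7189601 = 7142592.820, which is < 7155423
This sign pattern matches Z-18.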